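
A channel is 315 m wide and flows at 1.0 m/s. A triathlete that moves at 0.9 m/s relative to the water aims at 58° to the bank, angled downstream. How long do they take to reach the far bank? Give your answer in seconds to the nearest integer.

The component of the triathlete's velocity perpendicular to the bank is 0.9 × sin 58° = 0.763 m/s.
The flow acts along the bank and has no component across it.
Time = 315 / 0.763 = 412.712 s.

413 s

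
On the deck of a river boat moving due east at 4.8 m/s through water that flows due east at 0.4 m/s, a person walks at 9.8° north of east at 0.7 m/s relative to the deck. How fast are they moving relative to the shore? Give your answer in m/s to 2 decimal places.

5.89 m/s

In east/north components (m/s): person relative to river boat = (0.690, 0.119); river boat relative to water = (4.800, 0.000); water relative to ground = (0.400, 0.000).
Sum = (5.890, 0.119) m/s.
Speed = |(5.890, 0.119)| = 5.891 m/s.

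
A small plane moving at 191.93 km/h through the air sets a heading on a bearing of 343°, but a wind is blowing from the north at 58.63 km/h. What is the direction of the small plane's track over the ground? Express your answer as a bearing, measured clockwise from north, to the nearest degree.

336°

Taking east as x and north as y: velocity relative to the air = (-56.115, 183.544) km/h; the air relative to ground = (0.000, -58.630) km/h.
Velocity relative to ground = (-56.115, 183.544) + (0.000, -58.630) = (-56.115, 124.914) km/h.
Bearing = atan2(-56.11, 124.91) = 335.81° clockwise from north.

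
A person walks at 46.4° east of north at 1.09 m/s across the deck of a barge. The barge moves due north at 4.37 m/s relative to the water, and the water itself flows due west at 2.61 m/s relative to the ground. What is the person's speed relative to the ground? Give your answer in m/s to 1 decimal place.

In east/north components (m/s): person relative to barge = (0.789, 0.752); barge relative to water = (0.000, 4.370); water relative to ground = (-2.610, 0.000).
Sum = (-1.821, 5.122) m/s.
Speed = |(-1.821, 5.122)| = 5.436 m/s.

5.4 m/s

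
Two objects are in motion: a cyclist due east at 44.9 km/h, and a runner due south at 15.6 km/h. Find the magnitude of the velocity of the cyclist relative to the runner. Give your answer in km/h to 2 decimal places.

47.53 km/h

Taking east as x and north as y: cyclist velocity = (44.900, 0.000) km/h; runner velocity = (0.000, -15.600) km/h.
Velocity of cyclist relative to runner = (44.900, 0.000) − (0.000, -15.600) = (44.900, 15.600) km/h.
Magnitude = |(44.900, 15.600)| = 47.533 km/h.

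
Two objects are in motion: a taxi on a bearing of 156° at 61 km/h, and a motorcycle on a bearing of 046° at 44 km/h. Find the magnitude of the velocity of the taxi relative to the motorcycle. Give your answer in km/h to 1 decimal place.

86.6 km/h

Taking east as x and north as y: taxi velocity = (24.811, -55.726) km/h; motorcycle velocity = (31.651, 30.565) km/h.
Velocity of taxi relative to motorcycle = (24.811, -55.726) − (31.651, 30.565) = (-6.840, -86.291) km/h.
Magnitude = |(-6.840, -86.291)| = 86.562 km/h.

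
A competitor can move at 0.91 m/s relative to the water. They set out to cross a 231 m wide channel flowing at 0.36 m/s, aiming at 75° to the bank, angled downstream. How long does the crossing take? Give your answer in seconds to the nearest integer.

263 s

The component of the competitor's velocity perpendicular to the bank is 0.91 × sin 75° = 0.879 m/s.
The flow acts along the bank and has no component across it.
Time = 231 / 0.879 = 262.801 s.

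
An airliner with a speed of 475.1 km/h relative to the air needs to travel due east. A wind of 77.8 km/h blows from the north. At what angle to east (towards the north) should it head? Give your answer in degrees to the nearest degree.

The wind pushes perpendicular to the desired track; the heading must have a component into the wind equal to 77.8 km/h: 475.1 sin θ = 77.8.
sin θ = 0.1638, so θ = 9.425°.

9°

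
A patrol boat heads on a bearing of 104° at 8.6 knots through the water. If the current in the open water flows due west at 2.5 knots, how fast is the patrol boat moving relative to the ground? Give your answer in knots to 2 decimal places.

6.20 knots

Taking east as x and north as y: velocity relative to the water = (8.345, -2.081) knots; the water relative to ground = (-2.500, 0.000) knots.
Velocity relative to ground = (8.345, -2.081) + (-2.500, 0.000) = (5.845, -2.081) knots.
Speed = |(5.845, -2.081)| = 6.204 knots.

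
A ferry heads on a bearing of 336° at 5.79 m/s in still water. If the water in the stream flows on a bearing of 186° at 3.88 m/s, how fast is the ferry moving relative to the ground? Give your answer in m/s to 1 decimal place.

3.1 m/s

Taking east as x and north as y: velocity relative to the water = (-2.355, 5.289) m/s; the water relative to ground = (-0.406, -3.859) m/s.
Velocity relative to ground = (-2.355, 5.289) + (-0.406, -3.859) = (-2.761, 1.431) m/s.
Speed = |(-2.761, 1.431)| = 3.109 m/s.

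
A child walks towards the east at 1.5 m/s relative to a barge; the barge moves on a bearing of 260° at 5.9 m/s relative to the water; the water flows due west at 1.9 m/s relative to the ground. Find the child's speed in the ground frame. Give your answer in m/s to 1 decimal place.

In east/north components (m/s): child relative to barge = (1.500, 0.000); barge relative to water = (-5.810, -1.025); water relative to ground = (-1.900, 0.000).
Sum = (-6.210, -1.025) m/s.
Speed = |(-6.210, -1.025)| = 6.294 m/s.

6.3 m/s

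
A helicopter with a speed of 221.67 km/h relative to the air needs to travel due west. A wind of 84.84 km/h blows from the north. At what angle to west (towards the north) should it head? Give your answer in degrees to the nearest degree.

The wind pushes perpendicular to the desired track; the heading must have a component into the wind equal to 84.84 km/h: 221.67 sin θ = 84.84.
sin θ = 0.3827, so θ = 22.503°.

23°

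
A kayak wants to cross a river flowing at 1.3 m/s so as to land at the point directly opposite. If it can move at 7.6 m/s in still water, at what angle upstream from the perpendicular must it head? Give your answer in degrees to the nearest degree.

10°

To cancel the current, the upstream component of the kayak's velocity must equal the flow: 7.6 sin θ = 1.3.
sin θ = 1.3 / 7.6 = 0.1711.
θ = arcsin(0.1711) = 9.849°.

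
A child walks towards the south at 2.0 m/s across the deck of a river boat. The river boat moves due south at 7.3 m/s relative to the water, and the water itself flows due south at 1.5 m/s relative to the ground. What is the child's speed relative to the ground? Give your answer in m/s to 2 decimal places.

10.80 m/s

In east/north components (m/s): child relative to river boat = (0.000, -2.000); river boat relative to water = (0.000, -7.300); water relative to ground = (0.000, -1.500).
Sum = (0.000, -10.800) m/s.
Speed = |(0.000, -10.800)| = 10.800 m/s.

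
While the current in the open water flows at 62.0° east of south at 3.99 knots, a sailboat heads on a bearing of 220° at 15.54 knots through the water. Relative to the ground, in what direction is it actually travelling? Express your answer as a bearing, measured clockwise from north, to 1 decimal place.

205.1°

Taking east as x and north as y: velocity relative to the water = (-9.989, -11.904) knots; the water relative to ground = (3.523, -1.873) knots.
Velocity relative to ground = (-9.989, -11.904) + (3.523, -1.873) = (-6.466, -13.778) knots.
Bearing = atan2(-6.47, -13.78) = 205.14° clockwise from north.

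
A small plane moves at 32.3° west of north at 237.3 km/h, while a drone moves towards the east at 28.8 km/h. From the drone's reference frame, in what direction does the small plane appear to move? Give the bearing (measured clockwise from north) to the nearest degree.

Taking east as x and north as y: small plane velocity = (-126.802, 200.581) km/h; drone velocity = (28.800, 0.000) km/h.
Velocity of small plane relative to drone = (-126.802, 200.581) − (28.800, 0.000) = (-155.602, 200.581) km/h.
Bearing = atan2(-155.60, 200.58) = 322.20° clockwise from north.

322°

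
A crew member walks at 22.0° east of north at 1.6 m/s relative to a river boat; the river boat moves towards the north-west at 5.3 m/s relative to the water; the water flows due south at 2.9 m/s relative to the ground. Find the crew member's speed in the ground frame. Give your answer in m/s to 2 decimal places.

In east/north components (m/s): crew member relative to river boat = (0.599, 1.483); river boat relative to water = (-3.748, 3.748); water relative to ground = (0.000, -2.900).
Sum = (-3.148, 2.331) m/s.
Speed = |(-3.148, 2.331)| = 3.917 m/s.

3.92 m/s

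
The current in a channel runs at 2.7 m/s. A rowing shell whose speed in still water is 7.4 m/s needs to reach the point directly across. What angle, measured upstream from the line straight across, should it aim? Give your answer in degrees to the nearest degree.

21°

To cancel the current, the upstream component of the rowing shell's velocity must equal the flow: 7.4 sin θ = 2.7.
sin θ = 2.7 / 7.4 = 0.3649.
θ = arcsin(0.3649) = 21.399°.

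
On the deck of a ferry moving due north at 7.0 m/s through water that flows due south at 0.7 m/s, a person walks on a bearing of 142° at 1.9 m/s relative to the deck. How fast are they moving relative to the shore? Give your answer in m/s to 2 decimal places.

In east/north components (m/s): person relative to ferry = (1.170, -1.497); ferry relative to water = (0.000, 7.000); water relative to ground = (0.000, -0.700).
Sum = (1.170, 4.803) m/s.
Speed = |(1.170, 4.803)| = 4.943 m/s.

4.94 m/s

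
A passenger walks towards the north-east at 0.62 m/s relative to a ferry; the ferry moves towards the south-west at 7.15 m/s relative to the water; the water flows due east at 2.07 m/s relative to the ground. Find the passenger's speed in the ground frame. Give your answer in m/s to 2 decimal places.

In east/north components (m/s): passenger relative to ferry = (0.438, 0.438); ferry relative to water = (-5.056, -5.056); water relative to ground = (2.070, 0.000).
Sum = (-2.547, -4.617) m/s.
Speed = |(-2.547, -4.617)| = 5.273 m/s.

5.27 m/s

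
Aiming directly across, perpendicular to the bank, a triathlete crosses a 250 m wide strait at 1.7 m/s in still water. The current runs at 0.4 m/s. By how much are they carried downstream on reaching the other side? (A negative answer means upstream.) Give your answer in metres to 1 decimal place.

Perpendicular speed = 1.700 m/s; crossing time = 250 / 1.700 = 147.059 s.
Net downstream speed = 0.400 m/s.
Drift = 0.400 × 147.059 = 58.824 m (downstream).

58.8 m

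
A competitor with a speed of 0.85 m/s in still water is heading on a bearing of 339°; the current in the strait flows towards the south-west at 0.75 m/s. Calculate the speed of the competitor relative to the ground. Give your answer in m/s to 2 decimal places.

0.88 m/s

Taking east as x and north as y: velocity relative to the water = (-0.305, 0.794) m/s; the water relative to ground = (-0.530, -0.530) m/s.
Velocity relative to ground = (-0.305, 0.794) + (-0.530, -0.530) = (-0.835, 0.263) m/s.
Speed = |(-0.835, 0.263)| = 0.875 m/s.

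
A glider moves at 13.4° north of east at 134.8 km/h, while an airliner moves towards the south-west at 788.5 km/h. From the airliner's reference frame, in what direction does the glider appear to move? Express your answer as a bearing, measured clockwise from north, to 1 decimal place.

Taking east as x and north as y: glider velocity = (131.130, 31.240) km/h; airliner velocity = (-557.554, -557.554) km/h.
Velocity of glider relative to airliner = (131.130, 31.240) − (-557.554, -557.554) = (688.684, 588.793) km/h.
Bearing = atan2(688.68, 588.79) = 49.47° clockwise from north.

049.5°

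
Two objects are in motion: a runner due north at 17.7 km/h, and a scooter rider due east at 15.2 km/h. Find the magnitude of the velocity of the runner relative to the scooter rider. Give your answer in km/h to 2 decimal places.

23.33 km/h

Taking east as x and north as y: runner velocity = (0.000, 17.700) km/h; scooter rider velocity = (15.200, 0.000) km/h.
Velocity of runner relative to scooter rider = (0.000, 17.700) − (15.200, 0.000) = (-15.200, 17.700) km/h.
Magnitude = |(-15.200, 17.700)| = 23.331 km/h.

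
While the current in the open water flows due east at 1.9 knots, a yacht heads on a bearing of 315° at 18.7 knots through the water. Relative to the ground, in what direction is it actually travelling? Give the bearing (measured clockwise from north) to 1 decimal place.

319.4°

Taking east as x and north as y: velocity relative to the water = (-13.223, 13.223) knots; the water relative to ground = (1.900, 0.000) knots.
Velocity relative to ground = (-13.223, 13.223) + (1.900, 0.000) = (-11.323, 13.223) knots.
Bearing = atan2(-11.32, 13.22) = 319.43° clockwise from north.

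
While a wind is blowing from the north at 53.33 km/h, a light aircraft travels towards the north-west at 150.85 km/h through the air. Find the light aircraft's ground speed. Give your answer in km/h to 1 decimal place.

Taking east as x and north as y: velocity relative to the air = (-106.667, 106.667) km/h; the air relative to ground = (0.000, -53.330) km/h.
Velocity relative to ground = (-106.667, 106.667) + (0.000, -53.330) = (-106.667, 53.337) km/h.
Speed = |(-106.667, 53.337)| = 119.259 km/h.

119.3 km/h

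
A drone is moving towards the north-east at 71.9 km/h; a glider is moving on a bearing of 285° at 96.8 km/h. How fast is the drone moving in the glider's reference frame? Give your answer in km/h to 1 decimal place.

146.6 km/h

Taking east as x and north as y: drone velocity = (50.841, 50.841) km/h; glider velocity = (-93.502, 25.054) km/h.
Velocity of drone relative to glider = (50.841, 50.841) − (-93.502, 25.054) = (144.343, 25.787) km/h.
Magnitude = |(144.343, 25.787)| = 146.628 km/h.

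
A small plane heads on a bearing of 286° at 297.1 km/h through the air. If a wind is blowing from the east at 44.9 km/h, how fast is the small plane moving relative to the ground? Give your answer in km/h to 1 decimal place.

340.5 km/h

Taking east as x and north as y: velocity relative to the air = (-285.591, 81.892) km/h; the air relative to ground = (-44.900, 0.000) km/h.
Velocity relative to ground = (-285.591, 81.892) + (-44.900, 0.000) = (-330.491, 81.892) km/h.
Speed = |(-330.491, 81.892)| = 340.486 km/h.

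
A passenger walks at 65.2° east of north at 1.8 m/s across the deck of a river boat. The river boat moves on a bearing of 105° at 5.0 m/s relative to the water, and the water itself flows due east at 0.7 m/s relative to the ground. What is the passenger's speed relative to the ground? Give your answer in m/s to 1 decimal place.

7.2 m/s

In east/north components (m/s): passenger relative to river boat = (1.634, 0.755); river boat relative to water = (4.830, -1.294); water relative to ground = (0.700, 0.000).
Sum = (7.164, -0.539) m/s.
Speed = |(7.164, -0.539)| = 7.184 m/s.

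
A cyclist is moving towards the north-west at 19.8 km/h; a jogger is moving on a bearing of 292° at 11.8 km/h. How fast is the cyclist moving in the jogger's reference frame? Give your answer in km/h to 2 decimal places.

10.06 km/h

Taking east as x and north as y: cyclist velocity = (-14.001, 14.001) km/h; jogger velocity = (-10.941, 4.420) km/h.
Velocity of cyclist relative to jogger = (-14.001, 14.001) − (-10.941, 4.420) = (-3.060, 9.580) km/h.
Magnitude = |(-3.060, 9.580)| = 10.057 km/h.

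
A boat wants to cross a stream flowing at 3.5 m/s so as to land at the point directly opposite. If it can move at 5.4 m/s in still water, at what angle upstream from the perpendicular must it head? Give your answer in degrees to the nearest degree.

To cancel the current, the upstream component of the boat's velocity must equal the flow: 5.4 sin θ = 3.5.
sin θ = 3.5 / 5.4 = 0.6481.
θ = arcsin(0.6481) = 40.402°.

40°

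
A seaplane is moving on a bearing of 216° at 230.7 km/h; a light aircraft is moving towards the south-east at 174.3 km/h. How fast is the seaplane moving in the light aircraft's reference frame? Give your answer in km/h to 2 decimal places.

Taking east as x and north as y: seaplane velocity = (-135.602, -186.640) km/h; light aircraft velocity = (123.249, -123.249) km/h.
Velocity of seaplane relative to light aircraft = (-135.602, -186.640) − (123.249, -123.249) = (-258.851, -63.392) km/h.
Magnitude = |(-258.851, -63.392)| = 266.500 km/h.

266.50 km/h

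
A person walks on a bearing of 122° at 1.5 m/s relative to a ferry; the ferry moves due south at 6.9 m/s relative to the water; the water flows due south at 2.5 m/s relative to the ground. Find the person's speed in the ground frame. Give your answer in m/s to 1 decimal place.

10.3 m/s

In east/north components (m/s): person relative to ferry = (1.272, -0.795); ferry relative to water = (0.000, -6.900); water relative to ground = (0.000, -2.500).
Sum = (1.272, -10.195) m/s.
Speed = |(1.272, -10.195)| = 10.274 m/s.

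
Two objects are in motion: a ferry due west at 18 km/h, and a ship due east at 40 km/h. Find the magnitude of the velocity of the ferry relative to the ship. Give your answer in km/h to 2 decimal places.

Taking east as x and north as y: ferry velocity = (-18.000, 0.000) km/h; ship velocity = (40.000, 0.000) km/h.
Velocity of ferry relative to ship = (-18.000, 0.000) − (40.000, 0.000) = (-58.000, 0.000) km/h.
Magnitude = |(-58.000, 0.000)| = 58.000 km/h.

58.00 km/h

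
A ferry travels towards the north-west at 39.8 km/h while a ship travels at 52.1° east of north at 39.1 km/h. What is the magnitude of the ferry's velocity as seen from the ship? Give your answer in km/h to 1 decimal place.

59.1 km/h

Taking east as x and north as y: ferry velocity = (-28.143, 28.143) km/h; ship velocity = (30.853, 24.019) km/h.
Velocity of ferry relative to ship = (-28.143, 28.143) − (30.853, 24.019) = (-58.996, 4.124) km/h.
Magnitude = |(-58.996, 4.124)| = 59.140 km/h.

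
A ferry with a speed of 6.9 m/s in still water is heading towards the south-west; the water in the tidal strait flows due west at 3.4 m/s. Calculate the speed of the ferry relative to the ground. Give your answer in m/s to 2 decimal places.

Taking east as x and north as y: velocity relative to the water = (-4.879, -4.879) m/s; the water relative to ground = (-3.400, 0.000) m/s.
Velocity relative to ground = (-4.879, -4.879) + (-3.400, 0.000) = (-8.279, -4.879) m/s.
Speed = |(-8.279, -4.879)| = 9.610 m/s.

9.61 m/s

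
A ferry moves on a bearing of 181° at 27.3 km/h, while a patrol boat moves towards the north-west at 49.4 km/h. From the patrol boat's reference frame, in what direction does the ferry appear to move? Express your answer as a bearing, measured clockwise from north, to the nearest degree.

151°

Taking east as x and north as y: ferry velocity = (-0.476, -27.296) km/h; patrol boat velocity = (-34.931, 34.931) km/h.
Velocity of ferry relative to patrol boat = (-0.476, -27.296) − (-34.931, 34.931) = (34.455, -62.227) km/h.
Bearing = atan2(34.45, -62.23) = 151.03° clockwise from north.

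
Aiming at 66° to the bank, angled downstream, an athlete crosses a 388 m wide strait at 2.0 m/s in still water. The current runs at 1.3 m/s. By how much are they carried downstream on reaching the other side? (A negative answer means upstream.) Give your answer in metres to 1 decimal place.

448.8 m

Perpendicular speed = 1.827 m/s; crossing time = 388 / 1.827 = 212.359 s.
Net downstream speed = 2.113 m/s.
Drift = 2.113 × 212.359 = 448.816 m (downstream).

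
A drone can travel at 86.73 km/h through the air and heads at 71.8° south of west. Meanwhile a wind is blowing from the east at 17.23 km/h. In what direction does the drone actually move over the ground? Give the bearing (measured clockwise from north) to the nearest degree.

208°

Taking east as x and north as y: velocity relative to the air = (-27.089, -82.391) km/h; the air relative to ground = (-17.230, 0.000) km/h.
Velocity relative to ground = (-27.089, -82.391) + (-17.230, 0.000) = (-44.319, -82.391) km/h.
Bearing = atan2(-44.32, -82.39) = 208.28° clockwise from north.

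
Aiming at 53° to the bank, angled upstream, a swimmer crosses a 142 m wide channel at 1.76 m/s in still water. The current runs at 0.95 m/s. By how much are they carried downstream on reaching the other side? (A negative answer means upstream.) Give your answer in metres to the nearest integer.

Perpendicular speed = 1.406 m/s; crossing time = 142 / 1.406 = 101.025 s.
Net downstream speed = -0.109 m/s.
Drift = -0.109 × 101.025 = -11.031 m (upstream).

-11 m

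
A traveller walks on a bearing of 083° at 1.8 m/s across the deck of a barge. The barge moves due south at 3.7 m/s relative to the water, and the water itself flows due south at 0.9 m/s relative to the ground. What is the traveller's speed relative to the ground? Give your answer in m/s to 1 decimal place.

4.7 m/s

In east/north components (m/s): traveller relative to barge = (1.787, 0.219); barge relative to water = (0.000, -3.700); water relative to ground = (0.000, -0.900).
Sum = (1.787, -4.381) m/s.
Speed = |(1.787, -4.381)| = 4.731 m/s.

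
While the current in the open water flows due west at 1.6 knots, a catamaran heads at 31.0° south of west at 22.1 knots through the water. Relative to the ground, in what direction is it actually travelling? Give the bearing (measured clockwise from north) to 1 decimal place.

241.0°

Taking east as x and north as y: velocity relative to the water = (-18.943, -11.382) knots; the water relative to ground = (-1.600, 0.000) knots.
Velocity relative to ground = (-18.943, -11.382) + (-1.600, 0.000) = (-20.543, -11.382) knots.
Bearing = atan2(-20.54, -11.38) = 241.01° clockwise from north.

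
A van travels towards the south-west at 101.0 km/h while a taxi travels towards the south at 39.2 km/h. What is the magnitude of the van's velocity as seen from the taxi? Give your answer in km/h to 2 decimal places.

78.35 km/h

Taking east as x and north as y: van velocity = (-71.418, -71.418) km/h; taxi velocity = (0.000, -39.200) km/h.
Velocity of van relative to taxi = (-71.418, -71.418) − (0.000, -39.200) = (-71.418, -32.218) km/h.
Magnitude = |(-71.418, -32.218)| = 78.348 km/h.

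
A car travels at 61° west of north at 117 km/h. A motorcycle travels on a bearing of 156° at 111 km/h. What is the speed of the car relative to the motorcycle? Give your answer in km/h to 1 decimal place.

Taking east as x and north as y: car velocity = (-102.331, 56.723) km/h; motorcycle velocity = (45.148, -101.404) km/h.
Velocity of car relative to motorcycle = (-102.331, 56.723) − (45.148, -101.404) = (-147.478, 158.126) km/h.
Magnitude = |(-147.478, 158.126)| = 216.226 km/h.

216.2 km/h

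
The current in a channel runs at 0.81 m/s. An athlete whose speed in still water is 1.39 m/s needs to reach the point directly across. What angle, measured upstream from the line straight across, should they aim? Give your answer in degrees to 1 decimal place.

To cancel the current, the upstream component of the athlete's velocity must equal the flow: 1.39 sin θ = 0.81.
sin θ = 0.81 / 1.39 = 0.5827.
θ = arcsin(0.5827) = 35.643°.

35.6°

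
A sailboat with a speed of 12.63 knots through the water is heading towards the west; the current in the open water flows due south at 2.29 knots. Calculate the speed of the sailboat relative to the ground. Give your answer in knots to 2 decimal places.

Taking east as x and north as y: velocity relative to the water = (-12.630, 0.000) knots; the water relative to ground = (0.000, -2.290) knots.
Velocity relative to ground = (-12.630, 0.000) + (0.000, -2.290) = (-12.630, -2.290) knots.
Speed = |(-12.630, -2.290)| = 12.836 knots.

12.84 knots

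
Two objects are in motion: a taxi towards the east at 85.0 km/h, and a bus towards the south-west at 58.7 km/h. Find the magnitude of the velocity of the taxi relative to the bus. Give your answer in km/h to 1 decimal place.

133.1 km/h

Taking east as x and north as y: taxi velocity = (85.000, 0.000) km/h; bus velocity = (-41.507, -41.507) km/h.
Velocity of taxi relative to bus = (85.000, 0.000) − (-41.507, -41.507) = (126.507, 41.507) km/h.
Magnitude = |(126.507, 41.507)| = 133.142 km/h.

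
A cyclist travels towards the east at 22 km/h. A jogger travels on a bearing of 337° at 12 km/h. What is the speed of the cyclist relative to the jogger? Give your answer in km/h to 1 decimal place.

28.9 km/h

Taking east as x and north as y: cyclist velocity = (22.000, 0.000) km/h; jogger velocity = (-4.689, 11.046) km/h.
Velocity of cyclist relative to jogger = (22.000, 0.000) − (-4.689, 11.046) = (26.689, -11.046) km/h.
Magnitude = |(26.689, -11.046)| = 28.884 km/h.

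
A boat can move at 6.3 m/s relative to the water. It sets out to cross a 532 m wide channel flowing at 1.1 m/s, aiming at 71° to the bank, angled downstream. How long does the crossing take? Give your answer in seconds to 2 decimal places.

The component of the boat's velocity perpendicular to the bank is 6.3 × sin 71° = 5.957 m/s.
The current is parallel to the bank, so it does not affect the crossing time.
Time = 532 / 5.957 = 89.310 s.

89.31 s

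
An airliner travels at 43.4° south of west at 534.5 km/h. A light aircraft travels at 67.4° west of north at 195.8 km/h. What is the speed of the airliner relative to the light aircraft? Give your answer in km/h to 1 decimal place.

Taking east as x and north as y: airliner velocity = (-388.354, -367.248) km/h; light aircraft velocity = (-180.765, 75.245) km/h.
Velocity of airliner relative to light aircraft = (-388.354, -367.248) − (-180.765, 75.245) = (-207.590, -442.493) km/h.
Magnitude = |(-207.590, -442.493)| = 488.768 km/h.

488.8 km/h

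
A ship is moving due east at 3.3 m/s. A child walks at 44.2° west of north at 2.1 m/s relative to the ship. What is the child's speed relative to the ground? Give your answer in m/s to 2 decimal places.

2.37 m/s

Taking east as x and north as y: ship velocity = (3.300, 0.000) m/s; child velocity relative to ship = (-1.464, 1.506) m/s.
Velocity relative to ground = (3.300, 0.000) + (-1.464, 1.506) = (1.836, 1.506) m/s.
Speed = |(1.836, 1.506)| = 2.374 m/s.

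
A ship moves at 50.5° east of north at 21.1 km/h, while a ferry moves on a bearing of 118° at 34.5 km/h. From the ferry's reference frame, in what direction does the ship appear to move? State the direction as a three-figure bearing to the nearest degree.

334°

Taking east as x and north as y: ship velocity = (16.281, 13.421) km/h; ferry velocity = (30.462, -16.197) km/h.
Velocity of ship relative to ferry = (16.281, 13.421) − (30.462, -16.197) = (-14.180, 29.618) km/h.
Bearing = atan2(-14.18, 29.62) = 334.42° clockwise from north.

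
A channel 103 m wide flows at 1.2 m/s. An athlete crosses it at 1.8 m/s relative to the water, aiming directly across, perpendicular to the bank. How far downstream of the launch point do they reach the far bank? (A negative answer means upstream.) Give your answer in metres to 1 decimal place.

68.7 m

Perpendicular speed = 1.800 m/s; crossing time = 103 / 1.800 = 57.222 s.
Net downstream speed = 1.200 m/s.
Drift = 1.200 × 57.222 = 68.667 m (downstream).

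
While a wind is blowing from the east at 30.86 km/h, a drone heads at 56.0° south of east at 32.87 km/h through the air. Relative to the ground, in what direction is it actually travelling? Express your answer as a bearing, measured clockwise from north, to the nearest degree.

205°

Taking east as x and north as y: velocity relative to the air = (18.381, -27.250) km/h; the air relative to ground = (-30.860, 0.000) km/h.
Velocity relative to ground = (18.381, -27.250) + (-30.860, 0.000) = (-12.479, -27.250) km/h.
Bearing = atan2(-12.48, -27.25) = 204.61° clockwise from north.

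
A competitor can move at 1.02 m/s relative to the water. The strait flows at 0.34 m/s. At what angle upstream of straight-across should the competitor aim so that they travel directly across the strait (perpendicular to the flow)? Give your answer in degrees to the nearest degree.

19°

To cancel the current, the upstream component of the competitor's velocity must equal the flow: 1.02 sin θ = 0.34.
sin θ = 0.34 / 1.02 = 0.3333.
θ = arcsin(0.3333) = 19.471°.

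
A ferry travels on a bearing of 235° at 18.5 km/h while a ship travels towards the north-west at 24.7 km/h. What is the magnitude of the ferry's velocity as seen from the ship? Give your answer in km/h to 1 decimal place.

Taking east as x and north as y: ferry velocity = (-15.154, -10.611) km/h; ship velocity = (-17.466, 17.466) km/h.
Velocity of ferry relative to ship = (-15.154, -10.611) − (-17.466, 17.466) = (2.311, -28.077) km/h.
Magnitude = |(2.311, -28.077)| = 28.172 km/h.

28.2 km/h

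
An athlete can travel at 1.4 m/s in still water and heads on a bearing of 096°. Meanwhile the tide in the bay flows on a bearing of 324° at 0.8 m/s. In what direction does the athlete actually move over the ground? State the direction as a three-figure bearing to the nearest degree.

061°

Taking east as x and north as y: velocity relative to the water = (1.392, -0.146) m/s; the water relative to ground = (-0.470, 0.647) m/s.
Velocity relative to ground = (1.392, -0.146) + (-0.470, 0.647) = (0.922, 0.501) m/s.
Bearing = atan2(0.92, 0.50) = 61.49° clockwise from north.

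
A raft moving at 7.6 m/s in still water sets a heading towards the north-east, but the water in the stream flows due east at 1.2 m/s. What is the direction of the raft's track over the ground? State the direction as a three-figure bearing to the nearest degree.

Taking east as x and north as y: velocity relative to the water = (5.374, 5.374) m/s; the water relative to ground = (1.200, 0.000) m/s.
Velocity relative to ground = (5.374, 5.374) + (1.200, 0.000) = (6.574, 5.374) m/s.
Bearing = atan2(6.57, 5.37) = 50.74° clockwise from north.

051°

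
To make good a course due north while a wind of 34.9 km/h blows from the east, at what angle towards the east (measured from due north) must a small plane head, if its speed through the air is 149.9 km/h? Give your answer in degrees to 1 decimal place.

13.5°

The wind pushes perpendicular to the desired track; the heading must have a component into the wind equal to 34.9 km/h: 149.9 sin θ = 34.9.
sin θ = 0.2328, so θ = 13.463°.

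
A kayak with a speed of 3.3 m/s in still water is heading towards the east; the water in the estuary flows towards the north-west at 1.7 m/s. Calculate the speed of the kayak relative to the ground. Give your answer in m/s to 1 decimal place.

2.4 m/s

Taking east as x and north as y: velocity relative to the water = (3.300, 0.000) m/s; the water relative to ground = (-1.202, 1.202) m/s.
Velocity relative to ground = (3.300, 0.000) + (-1.202, 1.202) = (2.098, 1.202) m/s.
Speed = |(2.098, 1.202)| = 2.418 m/s.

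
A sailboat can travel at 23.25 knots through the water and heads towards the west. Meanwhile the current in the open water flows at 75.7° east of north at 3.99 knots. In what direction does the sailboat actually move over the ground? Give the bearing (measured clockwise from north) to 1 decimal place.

272.9°

Taking east as x and north as y: velocity relative to the water = (-23.250, 0.000) knots; the water relative to ground = (3.866, 0.986) knots.
Velocity relative to ground = (-23.250, 0.000) + (3.866, 0.986) = (-19.384, 0.986) knots.
Bearing = atan2(-19.38, 0.99) = 272.91° clockwise from north.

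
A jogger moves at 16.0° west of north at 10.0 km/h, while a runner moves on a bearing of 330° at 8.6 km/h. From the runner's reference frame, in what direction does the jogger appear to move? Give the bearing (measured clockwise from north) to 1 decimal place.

Taking east as x and north as y: jogger velocity = (-2.756, 9.613) km/h; runner velocity = (-4.300, 7.448) km/h.
Velocity of jogger relative to runner = (-2.756, 9.613) − (-4.300, 7.448) = (1.544, 2.165) km/h.
Bearing = atan2(1.54, 2.16) = 35.49° clockwise from north.

035.5°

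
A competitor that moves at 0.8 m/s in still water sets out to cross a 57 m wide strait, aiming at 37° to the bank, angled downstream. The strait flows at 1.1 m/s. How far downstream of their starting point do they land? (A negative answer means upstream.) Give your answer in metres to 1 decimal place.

205.9 m

Perpendicular speed = 0.481 m/s; crossing time = 57 / 0.481 = 118.392 s.
Net downstream speed = 1.739 m/s.
Drift = 1.739 × 118.392 = 205.873 m (downstream).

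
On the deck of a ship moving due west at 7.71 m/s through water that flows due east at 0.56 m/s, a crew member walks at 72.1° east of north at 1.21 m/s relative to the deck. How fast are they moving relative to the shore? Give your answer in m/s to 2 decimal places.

6.01 m/s

In east/north components (m/s): crew member relative to ship = (1.151, 0.372); ship relative to water = (-7.710, 0.000); water relative to ground = (0.560, 0.000).
Sum = (-5.999, 0.372) m/s.
Speed = |(-5.999, 0.372)| = 6.010 m/s.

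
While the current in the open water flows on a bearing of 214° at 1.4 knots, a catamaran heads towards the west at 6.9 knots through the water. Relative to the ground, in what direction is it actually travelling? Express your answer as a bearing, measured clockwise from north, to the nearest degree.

Taking east as x and north as y: velocity relative to the water = (-6.900, 0.000) knots; the water relative to ground = (-0.783, -1.161) knots.
Velocity relative to ground = (-6.900, 0.000) + (-0.783, -1.161) = (-7.683, -1.161) knots.
Bearing = atan2(-7.68, -1.16) = 261.41° clockwise from north.

261°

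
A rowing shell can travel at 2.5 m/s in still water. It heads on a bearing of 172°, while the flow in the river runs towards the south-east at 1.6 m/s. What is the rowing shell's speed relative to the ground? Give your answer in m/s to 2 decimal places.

3.90 m/s

Taking east as x and north as y: velocity relative to the water = (0.348, -2.476) m/s; the water relative to ground = (1.131, -1.131) m/s.
Velocity relative to ground = (0.348, -2.476) + (1.131, -1.131) = (1.479, -3.607) m/s.
Speed = |(1.479, -3.607)| = 3.899 m/s.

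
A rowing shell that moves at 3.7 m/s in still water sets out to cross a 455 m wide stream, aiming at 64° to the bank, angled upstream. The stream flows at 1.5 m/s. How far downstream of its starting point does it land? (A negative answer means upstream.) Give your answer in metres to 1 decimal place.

-16.7 m

Perpendicular speed = 3.326 m/s; crossing time = 455 / 3.326 = 136.820 s.
Net downstream speed = -0.122 m/s.
Drift = -0.122 × 136.820 = -16.688 m (upstream).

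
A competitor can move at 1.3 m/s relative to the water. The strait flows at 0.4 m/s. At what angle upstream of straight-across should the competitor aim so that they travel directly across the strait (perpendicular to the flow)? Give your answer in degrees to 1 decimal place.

17.9°

To cancel the current, the upstream component of the competitor's velocity must equal the flow: 1.3 sin θ = 0.4.
sin θ = 0.4 / 1.3 = 0.3077.
θ = arcsin(0.3077) = 17.920°.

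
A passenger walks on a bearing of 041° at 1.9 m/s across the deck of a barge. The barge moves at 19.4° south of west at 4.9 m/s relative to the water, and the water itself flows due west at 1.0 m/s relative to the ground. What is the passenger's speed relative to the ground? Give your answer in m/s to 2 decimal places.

4.38 m/s

In east/north components (m/s): passenger relative to barge = (1.247, 1.434); barge relative to water = (-4.622, -1.628); water relative to ground = (-1.000, 0.000).
Sum = (-4.375, -0.194) m/s.
Speed = |(-4.375, -0.194)| = 4.380 m/s.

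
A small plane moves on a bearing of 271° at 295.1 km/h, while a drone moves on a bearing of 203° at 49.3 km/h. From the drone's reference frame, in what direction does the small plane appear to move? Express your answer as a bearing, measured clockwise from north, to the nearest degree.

Taking east as x and north as y: small plane velocity = (-295.055, 5.150) km/h; drone velocity = (-19.263, -45.381) km/h.
Velocity of small plane relative to drone = (-295.055, 5.150) − (-19.263, -45.381) = (-275.792, 50.531) km/h.
Bearing = atan2(-275.79, 50.53) = 280.38° clockwise from north.

280°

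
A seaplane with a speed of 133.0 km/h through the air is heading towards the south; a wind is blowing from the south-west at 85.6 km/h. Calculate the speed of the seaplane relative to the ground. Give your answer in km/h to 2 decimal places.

Taking east as x and north as y: velocity relative to the air = (0.000, -133.000) km/h; the air relative to ground = (60.528, 60.528) km/h.
Velocity relative to ground = (0.000, -133.000) + (60.528, 60.528) = (60.528, -72.472) km/h.
Speed = |(60.528, -72.472)| = 94.424 km/h.

94.42 km/h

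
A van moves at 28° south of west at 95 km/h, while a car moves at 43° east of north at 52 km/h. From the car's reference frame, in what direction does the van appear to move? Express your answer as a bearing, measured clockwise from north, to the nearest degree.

Taking east as x and north as y: van velocity = (-83.880, -44.600) km/h; car velocity = (35.464, 38.030) km/h.
Velocity of van relative to car = (-83.880, -44.600) − (35.464, 38.030) = (-119.344, -82.630) km/h.
Bearing = atan2(-119.34, -82.63) = 235.30° clockwise from north.

235°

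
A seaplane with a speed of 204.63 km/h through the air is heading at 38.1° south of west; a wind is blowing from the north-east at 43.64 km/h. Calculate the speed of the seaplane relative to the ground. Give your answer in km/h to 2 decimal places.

248.01 km/h

Taking east as x and north as y: velocity relative to the air = (-161.031, -126.264) km/h; the air relative to ground = (-30.858, -30.858) km/h.
Velocity relative to ground = (-161.031, -126.264) + (-30.858, -30.858) = (-191.889, -157.122) km/h.
Speed = |(-191.889, -157.122)| = 248.009 km/h.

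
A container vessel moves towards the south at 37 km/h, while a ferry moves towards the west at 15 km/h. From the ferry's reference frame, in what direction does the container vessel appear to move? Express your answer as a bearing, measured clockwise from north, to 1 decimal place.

157.9°

Taking east as x and north as y: container vessel velocity = (0.000, -37.000) km/h; ferry velocity = (-15.000, 0.000) km/h.
Velocity of container vessel relative to ferry = (0.000, -37.000) − (-15.000, 0.000) = (15.000, -37.000) km/h.
Bearing = atan2(15.00, -37.00) = 157.93° clockwise from north.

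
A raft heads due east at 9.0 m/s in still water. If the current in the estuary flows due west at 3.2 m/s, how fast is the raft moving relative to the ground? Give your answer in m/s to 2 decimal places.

Taking east as x and north as y: velocity relative to the water = (9.000, 0.000) m/s; the water relative to ground = (-3.200, 0.000) m/s.
Velocity relative to ground = (9.000, 0.000) + (-3.200, 0.000) = (5.800, 0.000) m/s.
Speed = |(5.800, 0.000)| = 5.800 m/s.

5.80 m/s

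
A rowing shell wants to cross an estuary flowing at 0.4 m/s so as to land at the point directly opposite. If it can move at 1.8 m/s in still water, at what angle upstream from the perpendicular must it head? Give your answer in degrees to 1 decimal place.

To cancel the current, the upstream component of the rowing shell's velocity must equal the flow: 1.8 sin θ = 0.4.
sin θ = 0.4 / 1.8 = 0.2222.
θ = arcsin(0.2222) = 12.840°.

12.8°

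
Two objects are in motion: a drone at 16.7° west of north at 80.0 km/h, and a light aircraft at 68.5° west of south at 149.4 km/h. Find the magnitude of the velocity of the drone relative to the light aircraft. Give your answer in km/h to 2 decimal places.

175.27 km/h

Taking east as x and north as y: drone velocity = (-22.989, 76.626) km/h; light aircraft velocity = (-139.004, -54.755) km/h.
Velocity of drone relative to light aircraft = (-22.989, 76.626) − (-139.004, -54.755) = (116.016, 131.381) km/h.
Magnitude = |(116.016, 131.381)| = 175.273 km/h.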